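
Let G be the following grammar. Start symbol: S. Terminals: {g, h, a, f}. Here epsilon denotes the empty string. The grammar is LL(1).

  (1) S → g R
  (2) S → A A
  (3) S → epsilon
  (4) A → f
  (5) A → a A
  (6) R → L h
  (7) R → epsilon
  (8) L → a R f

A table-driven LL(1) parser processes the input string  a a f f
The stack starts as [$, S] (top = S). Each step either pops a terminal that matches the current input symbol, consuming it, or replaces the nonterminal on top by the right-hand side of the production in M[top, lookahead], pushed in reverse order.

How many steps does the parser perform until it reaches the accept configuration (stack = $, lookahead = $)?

9

step 1: stack=$ S  input=a a f f $  — expand S → A A
step 2: stack=$ A A  input=a a f f $  — expand A → a A
step 3: stack=$ A A a  input=a a f f $  — match a
step 4: stack=$ A A  input=a f f $  — expand A → a A
step 5: stack=$ A A a  input=a f f $  — match a
step 6: stack=$ A A  input=f f $  — expand A → f
step 7: stack=$ A f  input=f f $  — match f
step 8: stack=$ A  input=f $  — expand A → f
step 9: stack=$ f  input=f $  — match f
Accept reached after 9 steps.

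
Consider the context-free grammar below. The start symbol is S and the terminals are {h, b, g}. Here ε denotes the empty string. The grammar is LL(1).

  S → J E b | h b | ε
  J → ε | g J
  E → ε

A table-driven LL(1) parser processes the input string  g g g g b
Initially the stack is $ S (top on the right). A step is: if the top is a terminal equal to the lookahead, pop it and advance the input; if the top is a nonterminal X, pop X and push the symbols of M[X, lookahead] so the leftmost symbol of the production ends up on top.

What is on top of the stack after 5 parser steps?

J

step 1: stack=$ S  input=g g g g b $  — expand S → J E b
step 2: stack=$ b E J  input=g g g g b $  — expand J → g J
step 3: stack=$ b E J g  input=g g g g b $  — match g
step 4: stack=$ b E J  input=g g g b $  — expand J → g J
step 5: stack=$ b E J g  input=g g g b $  — match g
Stack after step 5: $ b E J (top = J).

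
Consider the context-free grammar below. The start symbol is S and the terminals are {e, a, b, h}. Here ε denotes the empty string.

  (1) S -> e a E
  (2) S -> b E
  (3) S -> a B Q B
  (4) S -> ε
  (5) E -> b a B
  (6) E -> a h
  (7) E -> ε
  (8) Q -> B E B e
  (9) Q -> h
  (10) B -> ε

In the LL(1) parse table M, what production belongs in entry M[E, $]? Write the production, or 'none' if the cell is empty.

FIRST(S) = {ε, a, b, e}
FIRST(E) = {ε, a, b}
FIRST(B) = {ε}
FIRST(Q) = {a, b, e, h}  (via B E B e)
FOLLOW(S) includes $ since S is the start symbol.
FOLLOW(S): S appears on no right-hand side. Thus FOLLOW(S) = {$}.
FOLLOW(E): in S->e a E, the suffix after E is empty, so FOLLOW(E) ⊇ FOLLOW(S) = {$}; in S->b E, the suffix after E is empty, so FOLLOW(E) ⊇ FOLLOW(S) = {$}; in Q->B E B e, E is followed by B e with FIRST {e}. Thus FOLLOW(E) = {$, e}.
For E -> b a B: FIRST(b a B) = {b}, so it goes in M[E, t] for t ∈ {b}.
For E -> a h: FIRST(a h) = {a}, so it goes in M[E, t] for t ∈ {a}.
For E -> ε: FIRST(ε) = {ε}, so it goes in M[E, t] for t ∈ {}; since ε ∈ FIRST, also for every t ∈ FOLLOW(E) = {$, e}.

E -> ε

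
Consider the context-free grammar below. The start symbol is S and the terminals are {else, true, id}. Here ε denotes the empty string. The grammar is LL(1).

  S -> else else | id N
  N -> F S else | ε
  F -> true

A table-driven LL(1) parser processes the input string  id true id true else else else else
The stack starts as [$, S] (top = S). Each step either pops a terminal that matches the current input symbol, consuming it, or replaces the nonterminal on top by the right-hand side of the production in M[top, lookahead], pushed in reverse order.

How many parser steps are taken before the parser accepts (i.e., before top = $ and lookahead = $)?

      Stack                  Input                                  Action
   1  $ S                    id true id true else else else else $  expand S -> id N
   2  $ N id                 id true id true else else else else $  match id
   3  $ N                    true id true else else else else $     expand N -> F S else
   4  $ else S F             true id true else else else else $     expand F -> true
   5  $ else S true          true id true else else else else $     match true
   6  $ else S               id true else else else else $          expand S -> id N
   7  $ else N id            id true else else else else $          match id
   8  $ else N               true else else else else $             expand N -> F S else
   9  $ else else S F        true else else else else $             expand F -> true
  10  $ else else S true     true else else else else $             match true
  11  $ else else S          else else else else $                  expand S -> else else
  12  $ else else else else  else else else else $                  match else
  13  $ else else else       else else else $                       match else
  14  $ else else            else else $                            match else
  15  $ else                 else $                                 match else
Accept reached after 15 steps.

15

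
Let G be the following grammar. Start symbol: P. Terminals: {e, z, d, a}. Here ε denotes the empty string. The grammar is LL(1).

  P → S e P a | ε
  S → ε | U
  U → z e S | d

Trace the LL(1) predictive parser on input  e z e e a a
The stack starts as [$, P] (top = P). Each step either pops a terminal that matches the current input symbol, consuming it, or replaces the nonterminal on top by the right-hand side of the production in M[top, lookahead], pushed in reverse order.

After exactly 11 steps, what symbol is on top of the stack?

a

      Stack            Input          Action
   1  $ P              e z e e a a $  expand P → S e P a
   2  $ a P e S        e z e e a a $  expand S → ε
   3  $ a P e          e z e e a a $  match e
   4  $ a P            z e e a a $    expand P → S e P a
   5  $ a a P e S      z e e a a $    expand S → U
   6  $ a a P e U      z e e a a $    expand U → z e S
   7  $ a a P e S e z  z e e a a $    match z
   8  $ a a P e S e    e e a a $      match e
   9  $ a a P e S      e a a $        expand S → ε
  10  $ a a P e        e a a $        match e
  11  $ a a P          a a $          expand P → ε
Stack after step 11: $ a a (top = a).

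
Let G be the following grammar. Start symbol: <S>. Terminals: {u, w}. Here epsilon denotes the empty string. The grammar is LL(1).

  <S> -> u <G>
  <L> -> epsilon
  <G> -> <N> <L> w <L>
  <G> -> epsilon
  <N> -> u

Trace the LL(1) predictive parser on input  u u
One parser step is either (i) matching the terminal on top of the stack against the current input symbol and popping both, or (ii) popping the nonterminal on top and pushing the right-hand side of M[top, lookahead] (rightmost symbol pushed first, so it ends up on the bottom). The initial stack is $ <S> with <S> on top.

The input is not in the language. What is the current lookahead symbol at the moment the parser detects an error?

     Stack            Input  Action
  1  $ <S>            u u $  expand <S> -> u <G>
  2  $ <G> u          u u $  match u
  3  $ <G>            u $    expand <G> -> <N> <L> w <L>
  4  $ <L> w <L> <N>  u $    expand <N> -> u
  5  $ <L> w <L> u    u $    match u
  6  $ <L> w <L>      $      expand <L> -> epsilon
  7  $ <L> w          $      error: top is terminal w but lookahead is $

$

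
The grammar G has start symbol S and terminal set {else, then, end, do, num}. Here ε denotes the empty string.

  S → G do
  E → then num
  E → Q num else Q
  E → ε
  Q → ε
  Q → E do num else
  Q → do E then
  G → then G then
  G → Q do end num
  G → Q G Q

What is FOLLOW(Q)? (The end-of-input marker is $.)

{do, num, then}

FIRST(S): from S→G do we get {do, num, then}. So FIRST(S) = {do, num, then}.
FIRST(E): from E→then num we get {then}; from E→Q num else Q we get {do, num, then}; from E→ε we get {ε}. So FIRST(E) = {ε, do, num, then}.
FIRST(Q): from Q→ε we get {ε}; from Q→E do num else we get {do, num, then}; from Q→do E then we get {do}. So FIRST(Q) = {ε, do, num, then}.
FIRST(G): from G→then G then we get {then}; from G→Q do end num we get {do, num, then}; from G→Q G Q we get {do, num, then}. So FIRST(G) = {do, num, then}.
FOLLOW(S) includes $ since S is the start symbol.
FOLLOW(S): S appears on no right-hand side. Thus FOLLOW(S) = {$}.
FOLLOW(E): in Q→E do num else, E is followed by do num else with FIRST {do}; in Q→do E then, E is followed by then with FIRST {then}. Thus FOLLOW(E) = {do, then}.
FOLLOW(G): in S→G do, G is followed by do with FIRST {do}; in G→then G then, G is followed by then with FIRST {then}; in G→Q G Q, G is followed by Q with FIRST {ε, do, num, then}; in G→Q G Q, the suffix after G is nullable (adds nothing new). Thus FOLLOW(G) = {do, num, then}.
FOLLOW(Q): in E→Q num else Q (occurrence 1), Q is followed by num else Q with FIRST {num}; in E→Q num else Q (occurrence 2), the suffix after Q is empty, so FOLLOW(Q) ⊇ FOLLOW(E) = {do, then}; in G→Q do end num, Q is followed by do end num with FIRST {do}; in G→Q G Q (occurrence 1), Q is followed by G Q with FIRST {do, num, then}; in G→Q G Q (occurrence 2), the suffix after Q is empty, so FOLLOW(Q) ⊇ FOLLOW(G) = {do, num, then}. Thus FOLLOW(Q) = {do, num, then}.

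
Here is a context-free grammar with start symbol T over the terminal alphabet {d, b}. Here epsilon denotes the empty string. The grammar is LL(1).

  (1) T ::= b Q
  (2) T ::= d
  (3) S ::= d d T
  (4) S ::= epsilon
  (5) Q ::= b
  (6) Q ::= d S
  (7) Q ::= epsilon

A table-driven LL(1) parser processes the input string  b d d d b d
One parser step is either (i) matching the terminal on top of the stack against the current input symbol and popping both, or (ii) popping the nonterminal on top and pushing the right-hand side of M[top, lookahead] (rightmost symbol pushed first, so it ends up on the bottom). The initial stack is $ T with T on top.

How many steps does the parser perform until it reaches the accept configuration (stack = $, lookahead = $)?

      Stack    Input          Action
   1  $ T      b d d d b d $  expand T ::= b Q
   2  $ Q b    b d d d b d $  match b
   3  $ Q      d d d b d $    expand Q ::= d S
   4  $ S d    d d d b d $    match d
   5  $ S      d d b d $      expand S ::= d d T
   6  $ T d d  d d b d $      match d
   7  $ T d    d b d $        match d
   8  $ T      b d $          expand T ::= b Q
   9  $ Q b    b d $          match b
  10  $ Q      d $            expand Q ::= d S
  11  $ S d    d $            match d
  12  $ S      $              expand S ::= epsilon
Accept reached after 12 steps.

12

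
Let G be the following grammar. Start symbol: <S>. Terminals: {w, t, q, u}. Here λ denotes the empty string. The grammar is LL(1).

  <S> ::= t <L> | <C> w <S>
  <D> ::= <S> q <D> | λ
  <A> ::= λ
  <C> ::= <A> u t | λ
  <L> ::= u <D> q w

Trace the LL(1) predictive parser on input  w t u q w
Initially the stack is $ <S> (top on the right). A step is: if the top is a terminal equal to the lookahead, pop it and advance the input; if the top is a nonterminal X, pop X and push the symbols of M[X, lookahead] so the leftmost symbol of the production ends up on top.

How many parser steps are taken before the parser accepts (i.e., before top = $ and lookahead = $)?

10

step 1: stack=$ <S>  input=w t u q w $  — expand <S> ::= <C> w <S>
step 2: stack=$ <S> w <C>  input=w t u q w $  — expand <C> ::= λ
step 3: stack=$ <S> w  input=w t u q w $  — match w
step 4: stack=$ <S>  input=t u q w $  — expand <S> ::= t <L>
step 5: stack=$ <L> t  input=t u q w $  — match t
step 6: stack=$ <L>  input=u q w $  — expand <L> ::= u <D> q w
step 7: stack=$ w q <D> u  input=u q w $  — match u
step 8: stack=$ w q <D>  input=q w $  — expand <D> ::= λ
step 9: stack=$ w q  input=q w $  — match q
step 10: stack=$ w  input=w $  — match w
Accept reached after 10 steps.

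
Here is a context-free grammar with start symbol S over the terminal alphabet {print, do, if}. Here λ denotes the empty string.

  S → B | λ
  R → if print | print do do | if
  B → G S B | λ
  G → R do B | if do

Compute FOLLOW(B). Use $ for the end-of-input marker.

FIRST(R): from R→if print we get {if}; from R→print do do we get {print}; from R→if we get {if}. So FIRST(R) = {if, print}.
FIRST(G): from G→R do B we get {if, print}; from G→if do we get {if}. So FIRST(G) = {if, print}.
FIRST(B): from B→G S B we get {if, print}; from B→λ we get {λ}. So FIRST(B) = {λ, if, print}.
FIRST(S): from S→B we get {λ, if, print}; from S→λ we get {λ}. So FIRST(S) = {λ, if, print}.
FOLLOW(S) includes $ since S is the start symbol.
FOLLOW(R): in G→R do B, R is followed by do B with FIRST {do}. Thus FOLLOW(R) = {do}.
FOLLOW(S): in B→G S B, S is followed by B with FIRST {λ, if, print}; in B→G S B, the suffix after S is nullable, so FOLLOW(S) ⊇ FOLLOW(B) = {$, if, print}. Thus FOLLOW(S) = {$, if, print}.
FOLLOW(B): in S→B, the suffix after B is empty, so FOLLOW(B) ⊇ FOLLOW(S) = {$, if, print}; in B→G S B, the suffix after B is empty (adds nothing new); in G→R do B, the suffix after B is empty, so FOLLOW(B) ⊇ FOLLOW(G) = {$, if, print}. Thus FOLLOW(B) = {$, if, print}.
FOLLOW(G): in B→G S B, G is followed by S B with FIRST {λ, if, print}; in B→G S B, the suffix after G is nullable, so FOLLOW(G) ⊇ FOLLOW(B) = {$, if, print}. Thus FOLLOW(G) = {$, if, print}.

{$, if, print}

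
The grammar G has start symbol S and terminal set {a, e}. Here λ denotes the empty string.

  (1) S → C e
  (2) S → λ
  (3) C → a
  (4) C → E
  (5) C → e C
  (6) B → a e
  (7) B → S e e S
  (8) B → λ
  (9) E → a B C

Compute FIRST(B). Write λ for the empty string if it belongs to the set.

{λ, a, e}

FIRST(E): from E→a B C we get {a}. So FIRST(E) = {a}.
FIRST(C): from C→a we get {a}; from C→E we get {a}; from C→e C we get {e}. So FIRST(C) = {a, e}.
FIRST(S): from S→C e we get {a, e}; from S→λ we get {λ}. So FIRST(S) = {λ, a, e}.
FIRST(B): from B→a e we get {a}; from B→S e e S we get {a, e}; from B→λ we get {λ}. So FIRST(B) = {λ, a, e}.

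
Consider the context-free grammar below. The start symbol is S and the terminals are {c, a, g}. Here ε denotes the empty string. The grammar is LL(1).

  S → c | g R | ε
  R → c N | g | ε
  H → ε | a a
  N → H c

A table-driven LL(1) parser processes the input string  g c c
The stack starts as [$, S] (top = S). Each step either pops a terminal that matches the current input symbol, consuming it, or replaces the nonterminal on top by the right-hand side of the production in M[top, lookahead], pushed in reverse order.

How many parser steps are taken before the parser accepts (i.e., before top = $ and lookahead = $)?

7

step 1: stack=$ S  input=g c c $  — expand S → g R
step 2: stack=$ R g  input=g c c $  — match g
step 3: stack=$ R  input=c c $  — expand R → c N
step 4: stack=$ N c  input=c c $  — match c
step 5: stack=$ N  input=c $  — expand N → H c
step 6: stack=$ c H  input=c $  — expand H → ε
step 7: stack=$ c  input=c $  — match c
Accept reached after 7 steps.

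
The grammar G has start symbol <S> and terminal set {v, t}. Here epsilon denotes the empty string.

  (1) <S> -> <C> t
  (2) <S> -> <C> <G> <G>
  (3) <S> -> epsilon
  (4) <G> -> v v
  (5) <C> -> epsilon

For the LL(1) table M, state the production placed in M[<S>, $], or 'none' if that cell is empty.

FIRST(<G>): from <G>->v v we get {v}. So FIRST(<G>) = {v}.
FIRST(<C>): from <C>->epsilon we get {epsilon}. So FIRST(<C>) = {epsilon}.
FIRST(<S>): from <S>-><C> t we get {t}; from <S>-><C> <G> <G> we get {v}; from <S>->epsilon we get {epsilon}. So FIRST(<S>) = {epsilon, t, v}.
FOLLOW(<S>) includes $ since <S> is the start symbol.
FOLLOW(<S>): <S> appears on no right-hand side. Thus FOLLOW(<S>) = {$}.
For <S> -> <C> t: FIRST(<C> t) = {t}, so it goes in M[<S>, t] for t ∈ {t}.
For <S> -> <C> <G> <G>: FIRST(<C> <G> <G>) = {v}, so it goes in M[<S>, t] for t ∈ {v}.
For <S> -> epsilon: FIRST(epsilon) = {epsilon}, so it goes in M[<S>, t] for t ∈ {}; since epsilon ∈ FIRST, also for every t ∈ FOLLOW(<S>) = {$}.

<S> -> epsilon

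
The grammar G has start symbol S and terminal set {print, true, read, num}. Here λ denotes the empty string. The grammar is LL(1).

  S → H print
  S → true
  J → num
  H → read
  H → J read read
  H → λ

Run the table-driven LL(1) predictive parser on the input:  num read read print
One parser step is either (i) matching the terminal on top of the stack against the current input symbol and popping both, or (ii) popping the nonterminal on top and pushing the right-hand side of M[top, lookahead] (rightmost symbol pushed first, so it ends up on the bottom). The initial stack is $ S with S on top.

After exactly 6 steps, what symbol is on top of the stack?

print

     Stack                  Input                  Action
  1  $ S                    num read read print $  expand S → H print
  2  $ print H              num read read print $  expand H → J read read
  3  $ print read read J    num read read print $  expand J → num
  4  $ print read read num  num read read print $  match num
  5  $ print read read      read read print $      match read
  6  $ print read           read print $           match read
Stack after step 6: $ print (top = print).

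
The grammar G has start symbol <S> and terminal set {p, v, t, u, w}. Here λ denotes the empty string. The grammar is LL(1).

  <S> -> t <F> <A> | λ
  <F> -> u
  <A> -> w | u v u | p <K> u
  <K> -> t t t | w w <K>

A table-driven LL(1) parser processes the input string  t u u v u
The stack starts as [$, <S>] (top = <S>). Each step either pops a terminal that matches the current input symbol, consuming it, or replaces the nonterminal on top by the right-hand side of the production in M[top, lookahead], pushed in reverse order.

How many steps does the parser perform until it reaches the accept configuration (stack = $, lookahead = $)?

     Stack        Input        Action
  1  $ <S>        t u u v u $  expand <S> -> t <F> <A>
  2  $ <A> <F> t  t u u v u $  match t
  3  $ <A> <F>    u u v u $    expand <F> -> u
  4  $ <A> u      u u v u $    match u
  5  $ <A>        u v u $      expand <A> -> u v u
  6  $ u v u      u v u $      match u
  7  $ u v        v u $        match v
  8  $ u          u $          match u
Accept reached after 8 steps.

8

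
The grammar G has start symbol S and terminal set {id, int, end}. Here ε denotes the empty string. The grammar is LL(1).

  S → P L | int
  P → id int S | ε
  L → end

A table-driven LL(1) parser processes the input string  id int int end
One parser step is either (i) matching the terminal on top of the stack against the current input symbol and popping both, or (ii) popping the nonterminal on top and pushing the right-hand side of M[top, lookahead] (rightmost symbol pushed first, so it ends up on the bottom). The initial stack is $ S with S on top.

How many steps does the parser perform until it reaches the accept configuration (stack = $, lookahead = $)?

8

     Stack         Input             Action
  1  $ S           id int int end $  expand S → P L
  2  $ L P         id int int end $  expand P → id int S
  3  $ L S int id  id int int end $  match id
  4  $ L S int     int int end $     match int
  5  $ L S         int end $         expand S → int
  6  $ L int       int end $         match int
  7  $ L           end $             expand L → end
  8  $ end         end $             match end
Accept reached after 8 steps.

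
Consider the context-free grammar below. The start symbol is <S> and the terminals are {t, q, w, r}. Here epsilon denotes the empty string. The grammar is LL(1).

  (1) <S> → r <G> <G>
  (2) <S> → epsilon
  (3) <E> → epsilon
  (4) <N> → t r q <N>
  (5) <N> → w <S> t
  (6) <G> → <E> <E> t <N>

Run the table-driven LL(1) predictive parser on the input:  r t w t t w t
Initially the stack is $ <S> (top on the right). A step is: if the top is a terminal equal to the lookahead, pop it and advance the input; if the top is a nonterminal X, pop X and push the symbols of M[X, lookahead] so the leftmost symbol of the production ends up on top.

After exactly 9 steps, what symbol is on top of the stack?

t

step 1: stack=$ <S>  input=r t w t t w t $  — expand <S> → r <G> <G>
step 2: stack=$ <G> <G> r  input=r t w t t w t $  — match r
step 3: stack=$ <G> <G>  input=t w t t w t $  — expand <G> → <E> <E> t <N>
step 4: stack=$ <G> <N> t <E> <E>  input=t w t t w t $  — expand <E> → epsilon
step 5: stack=$ <G> <N> t <E>  input=t w t t w t $  — expand <E> → epsilon
step 6: stack=$ <G> <N> t  input=t w t t w t $  — match t
step 7: stack=$ <G> <N>  input=w t t w t $  — expand <N> → w <S> t
step 8: stack=$ <G> t <S> w  input=w t t w t $  — match w
step 9: stack=$ <G> t <S>  input=t t w t $  — expand <S> → epsilon
Stack after step 9: $ <G> t (top = t).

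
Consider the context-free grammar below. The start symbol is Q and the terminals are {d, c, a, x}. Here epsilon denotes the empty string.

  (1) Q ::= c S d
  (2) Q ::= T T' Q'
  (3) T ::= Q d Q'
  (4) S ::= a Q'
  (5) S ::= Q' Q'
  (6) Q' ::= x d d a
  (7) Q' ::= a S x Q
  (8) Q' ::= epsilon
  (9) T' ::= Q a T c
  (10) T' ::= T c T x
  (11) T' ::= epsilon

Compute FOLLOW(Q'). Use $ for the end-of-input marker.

{$, a, c, d, x}

FIRST(Q') = {epsilon, a, x}
FIRST(S) = {epsilon, a, x}  (via Q' Q')
FIRST(Q) = {c}  (via T T' Q')
FIRST(T) = {c}  (via Q d Q')
FIRST(T') = {epsilon, c}  (via Q a T c, T c T x)
FOLLOW(Q) includes $ since Q is the start symbol.
FOLLOW(S): in Q::=c S d, S is followed by d with FIRST {d}; in Q'::=a S x Q, S is followed by x Q with FIRST {x}. Thus FOLLOW(S) = {d, x}.
FOLLOW(Q): in T::=Q d Q', Q is followed by d Q' with FIRST {d}; in Q'::=a S x Q, the suffix after Q is empty, so FOLLOW(Q) ⊇ FOLLOW(Q') = {$, a, c, d, x}; in T'::=Q a T c, Q is followed by a T c with FIRST {a}. Thus FOLLOW(Q) = {$, a, c, d, x}.
FOLLOW(T): in Q::=T T' Q', T is followed by T' Q' with FIRST {epsilon, a, c, x}; in Q::=T T' Q', the suffix after T is nullable, so FOLLOW(T) ⊇ FOLLOW(Q) = {$, a, c, d, x}; in T'::=Q a T c, T is followed by c with FIRST {c}; in T'::=T c T x (occurrence 1), T is followed by c T x with FIRST {c}; in T'::=T c T x (occurrence 2), T is followed by x with FIRST {x}. Thus FOLLOW(T) = {$, a, c, d, x}.
FOLLOW(Q'): in Q::=T T' Q', the suffix after Q' is empty, so FOLLOW(Q') ⊇ FOLLOW(Q) = {$, a, c, d, x}; in T::=Q d Q', the suffix after Q' is empty, so FOLLOW(Q') ⊇ FOLLOW(T) = {$, a, c, d, x}; in S::=a Q', the suffix after Q' is empty, so FOLLOW(Q') ⊇ FOLLOW(S) = {d, x}; in S::=Q' Q' (occurrence 1), Q' is followed by Q' with FIRST {epsilon, a, x}; in S::=Q' Q' (occurrence 1), the suffix after Q' is nullable, so FOLLOW(Q') ⊇ FOLLOW(S) = {d, x}; in S::=Q' Q' (occurrence 2), the suffix after Q' is empty, so FOLLOW(Q') ⊇ FOLLOW(S) = {d, x}. Thus FOLLOW(Q') = {$, a, c, d, x}.
FOLLOW(T'): in Q::=T T' Q', T' is followed by Q' with FIRST {epsilon, a, x}; in Q::=T T' Q', the suffix after T' is nullable, so FOLLOW(T') ⊇ FOLLOW(Q) = {$, a, c, d, x}. Thus FOLLOW(T') = {$, a, c, d, x}.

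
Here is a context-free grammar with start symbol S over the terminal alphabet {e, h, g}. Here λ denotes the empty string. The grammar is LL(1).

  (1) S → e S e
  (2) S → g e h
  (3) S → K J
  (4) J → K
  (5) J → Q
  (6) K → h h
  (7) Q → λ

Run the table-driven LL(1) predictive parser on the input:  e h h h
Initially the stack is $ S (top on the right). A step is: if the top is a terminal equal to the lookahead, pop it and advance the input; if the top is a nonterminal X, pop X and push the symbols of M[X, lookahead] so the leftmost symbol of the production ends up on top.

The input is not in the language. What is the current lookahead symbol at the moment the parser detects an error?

step 1: stack=$ S  input=e h h h $  — expand S → e S e
step 2: stack=$ e S e  input=e h h h $  — match e
step 3: stack=$ e S  input=h h h $  — expand S → K J
step 4: stack=$ e J K  input=h h h $  — expand K → h h
step 5: stack=$ e J h h  input=h h h $  — match h
step 6: stack=$ e J h  input=h h $  — match h
step 7: stack=$ e J  input=h $  — expand J → K
step 8: stack=$ e K  input=h $  — expand K → h h
step 9: stack=$ e h h  input=h $  — match h
step 10: stack=$ e h  input=$  — error: top is terminal h but lookahead is $

$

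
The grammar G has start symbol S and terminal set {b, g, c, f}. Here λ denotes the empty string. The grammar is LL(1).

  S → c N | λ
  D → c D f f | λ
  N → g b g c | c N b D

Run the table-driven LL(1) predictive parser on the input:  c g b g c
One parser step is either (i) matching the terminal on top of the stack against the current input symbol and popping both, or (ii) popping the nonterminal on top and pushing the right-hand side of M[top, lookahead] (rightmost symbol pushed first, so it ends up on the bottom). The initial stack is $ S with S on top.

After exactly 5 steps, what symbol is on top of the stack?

g

step 1: stack=$ S  input=c g b g c $  — expand S → c N
step 2: stack=$ N c  input=c g b g c $  — match c
step 3: stack=$ N  input=g b g c $  — expand N → g b g c
step 4: stack=$ c g b g  input=g b g c $  — match g
step 5: stack=$ c g b  input=b g c $  — match b
Stack after step 5: $ c g (top = g).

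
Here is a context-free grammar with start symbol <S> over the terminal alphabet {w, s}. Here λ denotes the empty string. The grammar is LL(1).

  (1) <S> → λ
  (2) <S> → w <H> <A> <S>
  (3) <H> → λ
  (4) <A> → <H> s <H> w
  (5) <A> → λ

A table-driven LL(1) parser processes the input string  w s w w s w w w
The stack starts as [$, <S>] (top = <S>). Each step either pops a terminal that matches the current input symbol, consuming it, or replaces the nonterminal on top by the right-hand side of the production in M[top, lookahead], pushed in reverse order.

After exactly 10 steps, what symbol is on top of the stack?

<H>

      Stack              Input              Action
   1  $ <S>              w s w w s w w w $  expand <S> → w <H> <A> <S>
   2  $ <S> <A> <H> w    w s w w s w w w $  match w
   3  $ <S> <A> <H>      s w w s w w w $    expand <H> → λ
   4  $ <S> <A>          s w w s w w w $    expand <A> → <H> s <H> w
   5  $ <S> w <H> s <H>  s w w s w w w $    expand <H> → λ
   6  $ <S> w <H> s      s w w s w w w $    match s
   7  $ <S> w <H>        w w s w w w $      expand <H> → λ
   8  $ <S> w            w w s w w w $      match w
   9  $ <S>              w s w w w $        expand <S> → w <H> <A> <S>
  10  $ <S> <A> <H> w    w s w w w $        match w
Stack after step 10: $ <S> <A> <H> (top = <H>).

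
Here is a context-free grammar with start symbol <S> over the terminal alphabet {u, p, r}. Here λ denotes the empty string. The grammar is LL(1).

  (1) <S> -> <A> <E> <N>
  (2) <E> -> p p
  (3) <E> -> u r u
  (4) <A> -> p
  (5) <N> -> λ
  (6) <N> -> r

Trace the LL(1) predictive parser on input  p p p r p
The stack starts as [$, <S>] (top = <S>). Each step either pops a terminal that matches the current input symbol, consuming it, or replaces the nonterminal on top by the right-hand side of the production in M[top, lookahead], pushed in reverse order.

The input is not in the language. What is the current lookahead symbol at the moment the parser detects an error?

     Stack          Input        Action
  1  $ <S>          p p p r p $  expand <S> -> <A> <E> <N>
  2  $ <N> <E> <A>  p p p r p $  expand <A> -> p
  3  $ <N> <E> p    p p p r p $  match p
  4  $ <N> <E>      p p r p $    expand <E> -> p p
  5  $ <N> p p      p p r p $    match p
  6  $ <N> p        p r p $      match p
  7  $ <N>          r p $        expand <N> -> r
  8  $ r            r p $        match r
  9  $              p $          error: stack empty but input remains

p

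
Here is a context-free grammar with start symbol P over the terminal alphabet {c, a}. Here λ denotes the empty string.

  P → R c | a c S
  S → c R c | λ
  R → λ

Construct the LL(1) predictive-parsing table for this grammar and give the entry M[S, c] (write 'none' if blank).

FIRST(S): from S→c R c we get {c}; from S→λ we get {λ}. So FIRST(S) = {λ, c}.
FIRST(R): from R→λ we get {λ}. So FIRST(R) = {λ}.
FIRST(P): from P→R c we get {c}; from P→a c S we get {a}. So FIRST(P) = {a, c}.
FOLLOW(P) includes $ since P is the start symbol.
FOLLOW(P): P appears on no right-hand side. Thus FOLLOW(P) = {$}.
FOLLOW(S): in P→a c S, the suffix after S is empty, so FOLLOW(S) ⊇ FOLLOW(P) = {$}. Thus FOLLOW(S) = {$}.
For S → c R c: FIRST(c R c) = {c}, so it goes in M[S, t] for t ∈ {c}.
For S → λ: FIRST(λ) = {λ}, so it goes in M[S, t] for t ∈ {}; since λ ∈ FIRST, also for every t ∈ FOLLOW(S) = {$}.

S → c R c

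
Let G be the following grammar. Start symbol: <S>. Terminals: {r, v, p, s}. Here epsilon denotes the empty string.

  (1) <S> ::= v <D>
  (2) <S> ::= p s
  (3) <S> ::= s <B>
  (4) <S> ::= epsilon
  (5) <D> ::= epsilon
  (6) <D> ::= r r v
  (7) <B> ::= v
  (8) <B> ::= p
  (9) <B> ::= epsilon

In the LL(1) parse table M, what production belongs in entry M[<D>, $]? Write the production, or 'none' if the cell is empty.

FIRST(<S>): from <S>::=v <D> we get {v}; from <S>::=p s we get {p}; from <S>::=s <B> we get {s}; from <S>::=epsilon we get {epsilon}. So FIRST(<S>) = {epsilon, p, s, v}.
FIRST(<D>): from <D>::=epsilon we get {epsilon}; from <D>::=r r v we get {r}. So FIRST(<D>) = {epsilon, r}.
FIRST(<B>): from <B>::=v we get {v}; from <B>::=p we get {p}; from <B>::=epsilon we get {epsilon}. So FIRST(<B>) = {epsilon, p, v}.
FOLLOW(<S>) includes $ since <S> is the start symbol.
FOLLOW(<S>): <S> appears on no right-hand side. Thus FOLLOW(<S>) = {$}.
FOLLOW(<D>): in <S>::=v <D>, the suffix after <D> is empty, so FOLLOW(<D>) ⊇ FOLLOW(<S>) = {$}. Thus FOLLOW(<D>) = {$}.
For <D> ::= epsilon: FIRST(epsilon) = {epsilon}, so it goes in M[<D>, t] for t ∈ {}; since epsilon ∈ FIRST, also for every t ∈ FOLLOW(<D>) = {$}.
For <D> ::= r r v: FIRST(r r v) = {r}, so it goes in M[<D>, t] for t ∈ {r}.

<D> ::= epsilon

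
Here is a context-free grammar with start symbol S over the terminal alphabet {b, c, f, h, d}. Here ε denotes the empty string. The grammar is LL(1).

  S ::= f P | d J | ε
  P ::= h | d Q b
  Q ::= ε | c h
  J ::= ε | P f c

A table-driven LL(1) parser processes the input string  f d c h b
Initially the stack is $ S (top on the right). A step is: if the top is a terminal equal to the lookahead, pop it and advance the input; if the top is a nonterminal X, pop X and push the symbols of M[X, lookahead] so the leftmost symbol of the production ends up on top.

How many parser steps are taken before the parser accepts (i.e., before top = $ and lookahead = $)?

     Stack    Input        Action
  1  $ S      f d c h b $  expand S ::= f P
  2  $ P f    f d c h b $  match f
  3  $ P      d c h b $    expand P ::= d Q b
  4  $ b Q d  d c h b $    match d
  5  $ b Q    c h b $      expand Q ::= c h
  6  $ b h c  c h b $      match c
  7  $ b h    h b $        match h
  8  $ b      b $          match b
Accept reached after 8 steps.

8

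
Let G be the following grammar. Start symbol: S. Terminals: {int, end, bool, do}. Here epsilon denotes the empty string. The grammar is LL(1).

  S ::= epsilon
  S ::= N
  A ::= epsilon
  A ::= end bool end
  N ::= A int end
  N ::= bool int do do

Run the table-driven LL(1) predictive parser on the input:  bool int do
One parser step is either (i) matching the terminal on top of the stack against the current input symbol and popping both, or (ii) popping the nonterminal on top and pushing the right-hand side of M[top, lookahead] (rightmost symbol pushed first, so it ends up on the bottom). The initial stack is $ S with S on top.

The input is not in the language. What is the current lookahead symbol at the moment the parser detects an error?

step 1: stack=$ S  input=bool int do $  — expand S ::= N
step 2: stack=$ N  input=bool int do $  — expand N ::= bool int do do
step 3: stack=$ do do int bool  input=bool int do $  — match bool
step 4: stack=$ do do int  input=int do $  — match int
step 5: stack=$ do do  input=do $  — match do
step 6: stack=$ do  input=$  — error: top is terminal do but lookahead is $

$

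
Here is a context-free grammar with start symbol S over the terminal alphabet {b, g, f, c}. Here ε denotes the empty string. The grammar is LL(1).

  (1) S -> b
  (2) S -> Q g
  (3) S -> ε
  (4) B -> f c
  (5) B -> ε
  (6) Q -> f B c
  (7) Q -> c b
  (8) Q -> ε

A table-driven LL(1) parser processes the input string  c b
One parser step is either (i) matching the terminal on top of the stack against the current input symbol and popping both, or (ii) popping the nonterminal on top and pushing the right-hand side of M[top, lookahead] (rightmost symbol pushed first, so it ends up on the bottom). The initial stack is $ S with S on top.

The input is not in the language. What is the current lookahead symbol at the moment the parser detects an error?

     Stack    Input  Action
  1  $ S      c b $  expand S -> Q g
  2  $ g Q    c b $  expand Q -> c b
  3  $ g b c  c b $  match c
  4  $ g b    b $    match b
  5  $ g      $      error: top is terminal g but lookahead is $

$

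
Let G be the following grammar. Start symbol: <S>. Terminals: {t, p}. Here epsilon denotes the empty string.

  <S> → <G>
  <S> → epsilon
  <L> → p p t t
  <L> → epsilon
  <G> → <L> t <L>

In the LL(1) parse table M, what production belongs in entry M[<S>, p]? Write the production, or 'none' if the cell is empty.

FIRST(<L>) = {epsilon, p}
FIRST(<G>) = {p, t}  (via <L> t <L>)
FIRST(<S>) = {epsilon, p, t}  (via <G>)
FOLLOW(<S>) includes $ since <S> is the start symbol.
FOLLOW(<S>): <S> appears on no right-hand side. Thus FOLLOW(<S>) = {$}.
For <S> → <G>: FIRST(<G>) = {p, t}, so it goes in M[<S>, t] for t ∈ {p, t}.
For <S> → epsilon: FIRST(epsilon) = {epsilon}, so it goes in M[<S>, t] for t ∈ {}; since epsilon ∈ FIRST, also for every t ∈ FOLLOW(<S>) = {$}.

<S> → <G>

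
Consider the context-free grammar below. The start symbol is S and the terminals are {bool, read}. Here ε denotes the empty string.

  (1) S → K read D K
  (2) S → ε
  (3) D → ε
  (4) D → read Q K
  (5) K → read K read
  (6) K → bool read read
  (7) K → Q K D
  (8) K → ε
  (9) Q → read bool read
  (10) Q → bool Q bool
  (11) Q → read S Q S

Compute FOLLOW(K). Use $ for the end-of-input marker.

FIRST(D): from D→ε we get {ε}; from D→read Q K we get {read}. So FIRST(D) = {ε, read}.
FIRST(Q): from Q→read bool read we get {read}; from Q→bool Q bool we get {bool}; from Q→read S Q S we get {read}. So FIRST(Q) = {bool, read}.
FIRST(K): from K→read K read we get {read}; from K→bool read read we get {bool}; from K→Q K D we get {bool, read}; from K→ε we get {ε}. So FIRST(K) = {ε, bool, read}.
FIRST(S): from S→K read D K we get {bool, read}; from S→ε we get {ε}. So FIRST(S) = {ε, bool, read}.
FOLLOW(S) includes $ since S is the start symbol.
FOLLOW(S): in Q→read S Q S (occurrence 1), S is followed by Q S with FIRST {bool, read}; in Q→read S Q S (occurrence 2), the suffix after S is empty, so FOLLOW(S) ⊇ FOLLOW(Q) = {$, bool, read}. Thus FOLLOW(S) = {$, bool, read}.
FOLLOW(D): in S→K read D K, D is followed by K with FIRST {ε, bool, read}; in S→K read D K, the suffix after D is nullable, so FOLLOW(D) ⊇ FOLLOW(S) = {$, bool, read}; in K→Q K D, the suffix after D is empty, so FOLLOW(D) ⊇ FOLLOW(K) = {$, bool, read}. Thus FOLLOW(D) = {$, bool, read}.
FOLLOW(K): in S→K read D K (occurrence 1), K is followed by read D K with FIRST {read}; in S→K read D K (occurrence 2), the suffix after K is empty, so FOLLOW(K) ⊇ FOLLOW(S) = {$, bool, read}; in D→read Q K, the suffix after K is empty, so FOLLOW(K) ⊇ FOLLOW(D) = {$, bool, read}; in K→read K read, K is followed by read with FIRST {read}; in K→Q K D, K is followed by D with FIRST {ε, read}; in K→Q K D, the suffix after K is nullable (adds nothing new). Thus FOLLOW(K) = {$, bool, read}.
FOLLOW(Q): in D→read Q K, Q is followed by K with FIRST {ε, bool, read}; in D→read Q K, the suffix after Q is nullable, so FOLLOW(Q) ⊇ FOLLOW(D) = {$, bool, read}; in K→Q K D, Q is followed by K D with FIRST {ε, bool, read}; in K→Q K D, the suffix after Q is nullable, so FOLLOW(Q) ⊇ FOLLOW(K) = {$, bool, read}; in Q→bool Q bool, Q is followed by bool with FIRST {bool}; in Q→read S Q S, Q is followed by S with FIRST {ε, bool, read}; in Q→read S Q S, the suffix after Q is nullable (adds nothing new). Thus FOLLOW(Q) = {$, bool, read}.

{$, bool, read}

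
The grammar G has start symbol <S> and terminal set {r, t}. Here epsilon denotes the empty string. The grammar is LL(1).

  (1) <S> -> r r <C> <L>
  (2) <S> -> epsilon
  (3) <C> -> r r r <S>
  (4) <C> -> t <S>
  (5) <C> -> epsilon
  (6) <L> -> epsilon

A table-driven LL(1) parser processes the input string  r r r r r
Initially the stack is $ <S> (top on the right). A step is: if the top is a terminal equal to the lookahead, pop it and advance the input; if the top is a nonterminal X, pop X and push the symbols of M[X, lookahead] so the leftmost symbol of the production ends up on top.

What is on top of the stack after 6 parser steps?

step 1: stack=$ <S>  input=r r r r r $  — expand <S> -> r r <C> <L>
step 2: stack=$ <L> <C> r r  input=r r r r r $  — match r
step 3: stack=$ <L> <C> r  input=r r r r $  — match r
step 4: stack=$ <L> <C>  input=r r r $  — expand <C> -> r r r <S>
step 5: stack=$ <L> <S> r r r  input=r r r $  — match r
step 6: stack=$ <L> <S> r r  input=r r $  — match r
Stack after step 6: $ <L> <S> r (top = r).

r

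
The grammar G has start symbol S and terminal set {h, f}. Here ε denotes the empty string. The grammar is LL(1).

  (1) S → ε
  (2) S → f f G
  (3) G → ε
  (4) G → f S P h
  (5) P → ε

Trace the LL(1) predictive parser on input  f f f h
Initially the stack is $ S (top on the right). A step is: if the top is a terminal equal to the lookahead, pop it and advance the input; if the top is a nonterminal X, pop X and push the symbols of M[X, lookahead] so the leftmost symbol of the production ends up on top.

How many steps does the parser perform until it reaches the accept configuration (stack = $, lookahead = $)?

8

step 1: stack=$ S  input=f f f h $  — expand S → f f G
step 2: stack=$ G f f  input=f f f h $  — match f
step 3: stack=$ G f  input=f f h $  — match f
step 4: stack=$ G  input=f h $  — expand G → f S P h
step 5: stack=$ h P S f  input=f h $  — match f
step 6: stack=$ h P S  input=h $  — expand S → ε
step 7: stack=$ h P  input=h $  — expand P → ε
step 8: stack=$ h  input=h $  — match h
Accept reached after 8 steps.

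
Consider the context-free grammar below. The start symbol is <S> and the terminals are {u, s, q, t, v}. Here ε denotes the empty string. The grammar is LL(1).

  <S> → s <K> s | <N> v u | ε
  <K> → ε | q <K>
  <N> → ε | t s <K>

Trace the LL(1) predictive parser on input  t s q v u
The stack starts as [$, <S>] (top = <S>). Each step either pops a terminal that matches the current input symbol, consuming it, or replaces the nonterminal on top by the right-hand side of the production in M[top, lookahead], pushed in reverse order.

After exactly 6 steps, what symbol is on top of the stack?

step 1: stack=$ <S>  input=t s q v u $  — expand <S> → <N> v u
step 2: stack=$ u v <N>  input=t s q v u $  — expand <N> → t s <K>
step 3: stack=$ u v <K> s t  input=t s q v u $  — match t
step 4: stack=$ u v <K> s  input=s q v u $  — match s
step 5: stack=$ u v <K>  input=q v u $  — expand <K> → q <K>
step 6: stack=$ u v <K> q  input=q v u $  — match q
Stack after step 6: $ u v <K> (top = <K>).

<K>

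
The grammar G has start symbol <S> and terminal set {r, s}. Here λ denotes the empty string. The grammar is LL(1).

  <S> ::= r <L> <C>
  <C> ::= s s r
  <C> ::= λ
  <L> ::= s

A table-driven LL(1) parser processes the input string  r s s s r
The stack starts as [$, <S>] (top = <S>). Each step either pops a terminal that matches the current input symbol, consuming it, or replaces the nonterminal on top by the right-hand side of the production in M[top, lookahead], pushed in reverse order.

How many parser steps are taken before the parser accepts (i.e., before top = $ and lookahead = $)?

     Stack        Input        Action
  1  $ <S>        r s s s r $  expand <S> ::= r <L> <C>
  2  $ <C> <L> r  r s s s r $  match r
  3  $ <C> <L>    s s s r $    expand <L> ::= s
  4  $ <C> s      s s s r $    match s
  5  $ <C>        s s r $      expand <C> ::= s s r
  6  $ r s s      s s r $      match s
  7  $ r s        s r $        match s
  8  $ r          r $          match r
Accept reached after 8 steps.

8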